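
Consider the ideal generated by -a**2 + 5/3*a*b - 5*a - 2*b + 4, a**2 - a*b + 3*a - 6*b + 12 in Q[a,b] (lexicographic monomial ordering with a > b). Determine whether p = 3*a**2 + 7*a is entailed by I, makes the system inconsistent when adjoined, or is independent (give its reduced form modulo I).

3*a**2 + 7*a is independent of I; its normal form modulo I is 21/2*b**2 - 165/2*b + 123.

First compute the reduced Gröbner basis of I by Buchberger's algorithm.
f_1 = -a**2 + 5/3*a*b - 5*a - 2*b + 4, LT = a**2.
f_2 = a**2 - a*b + 3*a - 6*b + 12, LT = a**2.

S(f_1,f_2): lcm = a**2. S = -2/3*a*b + 2*a + 8*b - 16.
  leading term a*b: no divisor's leading term divides it; move -2/3*a*b to the remainder.
  leading term a: no divisor's leading term divides it; move 2*a to the remainder.
  leading term b: no divisor's leading term divides it; move 8*b to the remainder.
  leading term 1: no divisor's leading term divides it; move -16 to the remainder.
  remainder -2/3*a*b + 2*a + 8*b - 16 ≠ 0; add h_3 = -2/3*a*b + 2*a + 8*b - 16 to the basis.

S(f_1,h_3): lcm = a**2*b. S = 3*a**2 - 5/3*a*b**2 + 17*a*b - 24*a + 2*b**2 - 4*b.
  leading term a**2: subtract (-3)·f_1 from 3*a**2 - 5/3*a*b**2 + 17*a*b - 24*a + 2*b**2 - 4*b → -5/3*a*b**2 + 22*a*b - 39*a + 2*b**2 - 10*b + 12
  leading term a*b**2: subtract (5/2*b)·h_3 from -5/3*a*b**2 + 22*a*b - 39*a + 2*b**2 - 10*b + 12 → 17*a*b - 39*a - 18*b**2 + 30*b + 12
  leading term a*b: subtract (-51/2)·h_3 from 17*a*b - 39*a - 18*b**2 + 30*b + 12 → 12*a - 18*b**2 + 234*b - 396
  leading term a: no divisor's leading term divides it; move 12*a to the remainder.
  leading term b**2: no divisor's leading term divides it; move -18*b**2 to the remainder.
  leading term b: no divisor's leading term divides it; move 234*b to the remainder.
  leading term 1: no divisor's leading term divides it; move -396 to the remainder.
  remainder 12*a - 18*b**2 + 234*b - 396 ≠ 0; add h_4 = 12*a - 18*b**2 + 234*b - 396 to the basis.

S(h_3,h_4): lcm = a*b. S = -3*a + 3/2*b**3 - 39/2*b**2 + 21*b + 24.
  leading term a: subtract (-1/4)·h_4 from -3*a + 3/2*b**3 - 39/2*b**2 + 21*b + 24 → 3/2*b**3 - 24*b**2 + 159/2*b - 75
  leading term b**3: no divisor's leading term divides it; move 3/2*b**3 to the remainder.
  leading term b**2: no divisor's leading term divides it; move -24*b**2 to the remainder.
  leading term b: no divisor's leading term divides it; move 159/2*b to the remainder.
  leading term 1: no divisor's leading term divides it; move -75 to the remainder.
  remainder 3/2*b**3 - 24*b**2 + 159/2*b - 75 ≠ 0; add h_5 = 3/2*b**3 - 24*b**2 + 159/2*b - 75 to the basis.

The other S-polynomials (S(f_2,h_3), S(f_1,h_4), S(f_2,h_4), S(f_1,h_5), S(f_2,h_5), S(h_3,h_5), S(h_4,h_5)) all reduce to 0 modulo the current basis, so we have a Gröbner basis.
Inter-reduce: drop elements whose leading term is divisible by another's, tail-reduce, and make monic.
Reduced Gröbner basis: {a - 3/2*b**2 + 39/2*b - 33, b**3 - 16*b**2 + 53*b - 50}.
Label its elements g_1 = a - 3/2*b**2 + 39/2*b - 33, g_2 = b**3 - 16*b**2 + 53*b - 50.

Reduce p = 3*a**2 + 7*a modulo G:
  leading term a**2: subtract (3*a)·g_1 from 3*a**2 + 7*a → 9/2*a*b**2 - 117/2*a*b + 106*a
  leading term a*b**2: subtract (9/2*b**2)·g_1 from 9/2*a*b**2 - 117/2*a*b + 106*a → -117/2*a*b + 106*a + 27/4*b**4 - 351/4*b**3 + 297/2*b**2
  leading term a*b: subtract (-117/2*b)·g_1 from -117/2*a*b + 106*a + 27/4*b**4 - 351/4*b**3 + 297/2*b**2 → 106*a + 27/4*b**4 - 351/2*b**3 + 5157/4*b**2 - 3861/2*b
  leading term a: subtract (106)·g_1 from 106*a + 27/4*b**4 - 351/2*b**3 + 5157/4*b**2 - 3861/2*b → 27/4*b**4 - 351/2*b**3 + 5793/4*b**2 - 7995/2*b + 3498
  leading term b**4: subtract (27/4*b)·g_2 from 27/4*b**4 - 351/2*b**3 + 5793/4*b**2 - 7995/2*b + 3498 → -135/2*b**3 + 2181/2*b**2 - 3660*b + 3498
  leading term b**3: subtract (-135/2)·g_2 from -135/2*b**3 + 2181/2*b**2 - 3660*b + 3498 → 21/2*b**2 - 165/2*b + 123
  leading term b**2: no divisor's leading term divides it; move 21/2*b**2 to the remainder.
  leading term b: no divisor's leading term divides it; move -165/2*b to the remainder.
  leading term 1: no divisor's leading term divides it; move 123 to the remainder.
  normal form = 21/2*b**2 - 165/2*b + 123.
The normal form is nonzero, so p ∉ I. Since p minus its normal form lies in I, I + (p) = I + (r) where r = 21/2*b**2 - 165/2*b + 123; decide whether this ideal is the whole ring.
Run Buchberger on G together with r (pairs among the g_i already reduce to 0 since G is a Gröbner basis):
g_1 = a - 3/2*b**2 + 39/2*b - 33, LT = a.
g_2 = b**3 - 16*b**2 + 53*b - 50, LT = b**3.
r = 21/2*b**2 - 165/2*b + 123, LT = b**2.

S(g_2,r): lcm = b**3. S = -57/7*b**2 + 289/7*b - 50.
  leading term b**2: subtract (-38/49)·r from -57/7*b**2 + 289/7*b - 50 → -1112/49*b + 2224/49
  leading term b: no divisor's leading term divides it; move -1112/49*b to the remainder.
  leading term 1: no divisor's leading term divides it; move 2224/49 to the remainder.
  remainder -1112/49*b + 2224/49 ≠ 0; add m_4 = -1112/49*b + 2224/49 to the basis.

The other S-polynomials (S(g_1,g_2), S(g_1,r), S(g_1,m_4), S(g_2,m_4), S(r,m_4)) all reduce to 0 modulo the current basis, so we have a Gröbner basis.
Inter-reduce: drop elements whose leading term is divisible by another's, tail-reduce, and make monic.
Reduced Gröbner basis: {a, b - 2}.
The reduced Gröbner basis of I + (p) is {a, b - 2} ≠ {1}, a proper ideal, so the enlarged system stays consistent: p is independent of I, with normal form 21/2*b**2 - 165/2*b + 123.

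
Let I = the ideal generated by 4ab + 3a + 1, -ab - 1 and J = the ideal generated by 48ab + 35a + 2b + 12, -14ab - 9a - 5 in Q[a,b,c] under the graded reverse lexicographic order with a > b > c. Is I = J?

No, the ideals differ.

For a fixed monomial order, each ideal has a unique reduced Gröbner basis; comparing bases decides equality.
Buchberger on the first generating set:
f_1 = 4ab + 3a + 1, LT = ab.
f_2 = -ab - 1, LT = ab.

S(f_1,f_2): lcm = ab. S = \tfrac{3}{4}a - \tfrac{3}{4}.
  leading term a: no divisor's leading term divides it; move \tfrac{3}{4}a to the remainder.
  leading term 1: no divisor's leading term divides it; move -\tfrac{3}{4} to the remainder.
  remainder \tfrac{3}{4}a - \tfrac{3}{4} ≠ 0; add g_3 = \tfrac{3}{4}a - \tfrac{3}{4} to the basis.

S(f_1,g_3): lcm = ab. S = \tfrac{3}{4}a + b + \tfrac{1}{4}.
  leading term a: subtract (1)·g_3 from \tfrac{3}{4}a + b + \tfrac{1}{4} → b + 1
  leading term b: no divisor's leading term divides it; move b to the remainder.
  leading term 1: no divisor's leading term divides it; move 1 to the remainder.
  remainder b + 1 ≠ 0; add g_4 = b + 1 to the basis.

The other S-polynomials (S(f_2,g_3), S(f_1,g_4), S(f_2,g_4), S(g_3,g_4)) all reduce to 0 modulo the current basis, so we have a Gröbner basis.
Inter-reduce: drop elements whose leading term is divisible by another's, tail-reduce, and make monic.
Reduced Gröbner basis: {a - 1, b + 1}.

Buchberger on the second generating set:
h_1 = 48ab + 35a + 2b + 12, LT = ab.
h_2 = -14ab - 9a - 5, LT = ab.

S(h_1,h_2): lcm = ab. S = \tfrac{29}{336}a + \tfrac{1}{24}b - \tfrac{3}{28}.
  leading term a: no divisor's leading term divides it; move \tfrac{29}{336}a to the remainder.
  leading term b: no divisor's leading term divides it; move \tfrac{1}{24}b to the remainder.
  leading term 1: no divisor's leading term divides it; move -\tfrac{3}{28} to the remainder.
  remainder \tfrac{29}{336}a + \tfrac{1}{24}b - \tfrac{3}{28} ≠ 0; add k_3 = \tfrac{29}{336}a + \tfrac{1}{24}b - \tfrac{3}{28} to the basis.

S(h_1,k_3): lcm = ab. S = -\tfrac{14}{29}b^{2} + \tfrac{35}{48}a + \tfrac{893}{696}b + \tfrac{1}{4}.
  leading term b^{2}: no divisor's leading term divides it; move -\tfrac{14}{29}b^{2} to the remainder.
  leading term a: subtract (\tfrac{245}{29})·k_3 from \tfrac{35}{48}a + \tfrac{893}{696}b + \tfrac{1}{4} → \tfrac{27}{29}b + \tfrac{67}{58}
  leading term b: no divisor's leading term divides it; move \tfrac{27}{29}b to the remainder.
  leading term 1: no divisor's leading term divides it; move \tfrac{67}{58} to the remainder.
  remainder -\tfrac{14}{29}b^{2} + \tfrac{27}{29}b + \tfrac{67}{58} ≠ 0; add k_4 = -\tfrac{14}{29}b^{2} + \tfrac{27}{29}b + \tfrac{67}{58} to the basis.

The other S-polynomials (S(h_2,k_3), S(h_1,k_4), S(h_2,k_4), S(k_3,k_4)) all reduce to 0 modulo the current basis, so we have a Gröbner basis.
Inter-reduce: drop elements whose leading term is divisible by another's, tail-reduce, and make monic.
Reduced Gröbner basis: {b^{2} - \tfrac{27}{14}b - \tfrac{67}{28}, a + \tfrac{14}{29}b - \tfrac{36}{29}}.

These differ, so the ideals are not equal.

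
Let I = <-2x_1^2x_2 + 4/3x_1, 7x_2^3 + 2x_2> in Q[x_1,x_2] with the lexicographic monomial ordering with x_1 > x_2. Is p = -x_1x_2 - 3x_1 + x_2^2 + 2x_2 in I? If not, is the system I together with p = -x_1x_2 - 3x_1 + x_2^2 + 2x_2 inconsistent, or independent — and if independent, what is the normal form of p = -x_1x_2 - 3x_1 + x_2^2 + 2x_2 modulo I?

First compute the reduced Gröbner basis of I by Buchberger's algorithm.
f_1 = -2x_1^2x_2 + 4/3x_1, LT = x_1^2x_2.
f_2 = 7x_2^3 + 2x_2, LT = x_2^3.

S(f_1,f_2): lcm = x_1^2x_2^3. S = -2/7x_1^2x_2 - 2/3x_1x_2^2.
  leading term x_1^2x_2: subtract (1/7)·f_1 from -2/7x_1^2x_2 - 2/3x_1x_2^2 → -2/3x_1x_2^2 - 4/21x_1
  leading term x_1x_2^2: no divisor's leading term divides it; move -2/3x_1x_2^2 to the remainder.
  leading term x_1: no divisor's leading term divides it; move -4/21x_1 to the remainder.
  remainder -2/3x_1x_2^2 - 4/21x_1 ≠ 0; add h_3 = -2/3x_1x_2^2 - 4/21x_1 to the basis.

S(f_1,h_3): lcm = x_1^2x_2^2. S = -2/7x_1^2 - 2/3x_1x_2.
  leading term x_1^2: no divisor's leading term divides it; move -2/7x_1^2 to the remainder.
  leading term x_1x_2: no divisor's leading term divides it; move -2/3x_1x_2 to the remainder.
  remainder -2/7x_1^2 - 2/3x_1x_2 ≠ 0; add h_4 = -2/7x_1^2 - 2/3x_1x_2 to the basis.

The other S-polynomials (S(f_2,h_3), S(f_1,h_4), S(f_2,h_4), S(h_3,h_4)) all reduce to 0 modulo the current basis, so we have a Gröbner basis.
Inter-reduce: drop elements whose leading term is divisible by another's, tail-reduce, and make monic.
Reduced Gröbner basis: {x_1^2 + 7/3x_1x_2, x_1x_2^2 + 2/7x_1, x_2^3 + 2/7x_2}.
Label its elements g_1 = x_1^2 + 7/3x_1x_2, g_2 = x_1x_2^2 + 2/7x_1, g_3 = x_2^3 + 2/7x_2.

Reduce p = -x_1x_2 - 3x_1 + x_2^2 + 2x_2 modulo G:
  leading term x_1x_2: no divisor's leading term divides it; move -x_1x_2 to the remainder.
  leading term x_1: no divisor's leading term divides it; move -3x_1 to the remainder.
  leading term x_2^2: no divisor's leading term divides it; move x_2^2 to the remainder.
  leading term x_2: no divisor's leading term divides it; move 2x_2 to the remainder.
  normal form = -x_1x_2 - 3x_1 + x_2^2 + 2x_2.
The normal form is nonzero, so p ∉ I. Since p minus its normal form lies in I, I + (p) = I + (r) where r = -x_1x_2 - 3x_1 + x_2^2 + 2x_2; decide whether this ideal is the whole ring.
Run Buchberger on G together with r (pairs among the g_i already reduce to 0 since G is a Gröbner basis):
g_1 = x_1^2 + 7/3x_1x_2, LT = x_1^2.
g_2 = x_1x_2^2 + 2/7x_1, LT = x_1x_2^2.
g_3 = x_2^3 + 2/7x_2, LT = x_2^3.
r = -x_1x_2 - 3x_1 + x_2^2 + 2x_2, LT = x_1x_2.

S(g_1,r): lcm = x_1^2x_2. S = -3x_1^2 + 10/3x_1x_2^2 + 2x_1x_2.
  leading term x_1^2: subtract (-3)·g_1 from -3x_1^2 + 10/3x_1x_2^2 + 2x_1x_2 → 10/3x_1x_2^2 + 9x_1x_2
  leading term x_1x_2^2: subtract (10/3)·g_2 from 10/3x_1x_2^2 + 9x_1x_2 → 9x_1x_2 - 20/21x_1
  leading term x_1x_2: subtract (-9)·r from 9x_1x_2 - 20/21x_1 → -587/21x_1 + 9x_2^2 + 18x_2
  leading term x_1: no divisor's leading term divides it; move -587/21x_1 to the remainder.
  leading term x_2^2: no divisor's leading term divides it; move 9x_2^2 to the remainder.
  leading term x_2: no divisor's leading term divides it; move 18x_2 to the remainder.
  remainder -587/21x_1 + 9x_2^2 + 18x_2 ≠ 0; add m_5 = -587/21x_1 + 9x_2^2 + 18x_2 to the basis.

S(g_2,r): lcm = x_1x_2^2. S = -3x_1x_2 + 2/7x_1 + x_2^3 + 2x_2^2.
  leading term x_1x_2: subtract (3)·r from -3x_1x_2 + 2/7x_1 + x_2^3 + 2x_2^2 → 65/7x_1 + x_2^3 - x_2^2 - 6x_2
  leading term x_1: subtract (-195/587)·m_5 from 65/7x_1 + x_2^3 - x_2^2 - 6x_2 → x_2^3 + 1168/587x_2^2 - 12/587x_2
  leading term x_2^3: subtract (1)·g_3 from x_2^3 + 1168/587x_2^2 - 12/587x_2 → 1168/587x_2^2 - 1258/4109x_2
  leading term x_2^2: no divisor's leading term divides it; move 1168/587x_2^2 to the remainder.
  leading term x_2: no divisor's leading term divides it; move -1258/4109x_2 to the remainder.
  remainder 1168/587x_2^2 - 1258/4109x_2 ≠ 0; add m_6 = 1168/587x_2^2 - 1258/4109x_2 to the basis.

S(g_1,m_5): lcm = x_1^2. S = 189/587x_1x_2^2 + 5243/1761x_1x_2.
  leading term x_1x_2^2: subtract (189/587)·g_2 from 189/587x_1x_2^2 + 5243/1761x_1x_2 → 5243/1761x_1x_2 - 54/587x_1
  leading term x_1x_2: subtract (-5243/1761)·r from 5243/1761x_1x_2 - 54/587x_1 → -5297/587x_1 + 5243/1761x_2^2 + 10486/1761x_2
  leading term x_1: subtract (111237/344569)·m_5 from -5297/587x_1 + 5243/1761x_2^2 + 10486/1761x_2 → 74242/1033707x_2^2 + 148484/1033707x_2
  leading term x_2^2: subtract (37121/1028424)·m_6 from 74242/1033707x_2^2 + 148484/1033707x_2 → 26515/171404x_2
  leading term x_2: no divisor's leading term divides it; move 26515/171404x_2 to the remainder.
  remainder 26515/171404x_2 ≠ 0; add m_7 = 26515/171404x_2 to the basis.

The other S-polynomials (S(g_1,g_2), S(g_1,g_3), S(g_2,g_3), S(g_3,r), S(g_2,m_5), S(g_3,m_5), S(r,m_5), S(g_1,m_6), S(g_2,m_6), S(g_3,m_6), S(r,m_6), S(m_5,m_6), S(g_1,m_7), S(g_2,m_7), S(g_3,m_7), S(r,m_7), S(m_5,m_7), S(m_6,m_7)) all reduce to 0 modulo the current basis, so we have a Gröbner basis.
Inter-reduce: drop elements whose leading term is divisible by another's, tail-reduce, and make monic.
Reduced Gröbner basis: {x_1, x_2}.
The reduced Gröbner basis of I + (p) is {x_1, x_2} ≠ {1}, a proper ideal, so the enlarged system stays consistent: p is independent of I, with normal form -x_1x_2 - 3x_1 + x_2^2 + 2x_2.

Ideal membership is decidable via reduction modulo a Gröbner basis.

-x_1x_2 - 3x_1 + x_2^2 + 2x_2 is independent of I; its normal form modulo I is -x_1x_2 - 3x_1 + x_2^2 + 2x_2.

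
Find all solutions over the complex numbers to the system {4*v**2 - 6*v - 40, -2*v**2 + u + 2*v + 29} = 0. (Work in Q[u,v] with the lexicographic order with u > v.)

{(-23/2, -5/2), (-5, 4)}

Compute a lex Gröbner basis by Buchberger's algorithm.
f_1 = 4*v**2 - 6*v - 40, LT = v**2.
f_2 = u - 2*v**2 + 2*v + 29, LT = u.

The S-polynomials (S(f_1,f_2)) all reduce to 0 modulo the current basis, so we have a Gröbner basis.
Inter-reduce: drop elements whose leading term is divisible by another's, tail-reduce, and make monic.
Reduced Gröbner basis: {u - v + 9, v**2 - 3/2*v - 10}.

Elimination: the polynomial v**2 - 3/2*v - 10 lies in the elimination ideal for v, so v ∈ {-5/2, 4}. For each such v, the remaining basis elements (now univariate) give the rest of the solution.
  v = -5/2: the earlier basis element becomes u + 23/2 = 0, giving u = -23/2 — point (-23/2, -5/2).
  v = 4: the earlier basis element becomes u + 5 = 0, giving u = -5 — point (-5, 4).
Check: every point annihilates each of the original generators.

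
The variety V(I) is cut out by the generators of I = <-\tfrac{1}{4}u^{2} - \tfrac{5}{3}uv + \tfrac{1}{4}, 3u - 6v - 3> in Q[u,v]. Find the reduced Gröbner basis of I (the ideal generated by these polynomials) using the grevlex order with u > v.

Buchberger's algorithm terminates because the ascending chain of leading-term ideals stabilizes.

f_1 = -\tfrac{1}{4}u^{2} - \tfrac{5}{3}uv + \tfrac{1}{4}, LT = u^{2}.
f_2 = 3u - 6v - 3, LT = u.

S(f_1,f_2): lcm = u^{2}. S = \tfrac{26}{3}uv + u - 1.
  leading term uv: subtract (\tfrac{26}{9}v)·f_2 from \tfrac{26}{3}uv + u - 1 → \tfrac{52}{3}v^{2} + u + \tfrac{26}{3}v - 1
  leading term v^{2}: no divisor's leading term divides it; move \tfrac{52}{3}v^{2} to the remainder.
  leading term u: subtract (\tfrac{1}{3})·f_2 from u + \tfrac{26}{3}v - 1 → \tfrac{32}{3}v
  leading term v: no divisor's leading term divides it; move \tfrac{32}{3}v to the remainder.
  remainder \tfrac{52}{3}v^{2} + \tfrac{32}{3}v ≠ 0; add g_3 = \tfrac{52}{3}v^{2} + \tfrac{32}{3}v to the basis.

S(f_1,g_3): leading monomials are coprime, so the S-polynomial reduces to 0 (Buchberger's first criterion).
S(f_2,g_3): leading monomials are coprime, so the S-polynomial reduces to 0 (Buchberger's first criterion).
Every S-polynomial of the final basis reduces to 0, so we have a Gröbner basis.
Inter-reduce: drop elements whose leading term is divisible by another's, tail-reduce, and make monic.

G = {v^{2} + \tfrac{8}{13}v, u - 2v - 1}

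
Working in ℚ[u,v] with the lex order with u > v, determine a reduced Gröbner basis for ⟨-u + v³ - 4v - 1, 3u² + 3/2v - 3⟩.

f_1 = -u + v³ - 4v - 1, LT = u.
f_2 = 3u² + 3/2v - 3, LT = u².

S(f_1,f_2): lcm = u². S = -uv³ + 4uv + u - ½v + 1.
  leading term uv³: subtract (v³)·f_1 from -uv³ + 4uv + u - ½v + 1 → 4uv + u - v⁶ + 4v⁴ + v³ - ½v + 1
  leading term uv: subtract (-4v)·f_1 from 4uv + u - v⁶ + 4v⁴ + v³ - ½v + 1 → u - v⁶ + 8v⁴ + v³ - 16v² - 9/2v + 1
  leading term u: subtract (-1)·f_1 from u - v⁶ + 8v⁴ + v³ - 16v² - 9/2v + 1 → -v⁶ + 8v⁴ + 2v³ - 16v² - 17/2v
  leading term v⁶: no divisor's leading term divides it; move -v⁶ to the remainder.
  leading term v⁴: no divisor's leading term divides it; move 8v⁴ to the remainder.
  leading term v³: no divisor's leading term divides it; move 2v³ to the remainder.
  leading term v²: no divisor's leading term divides it; move -16v² to the remainder.
  leading term v: no divisor's leading term divides it; move -17/2v to the remainder.
  remainder -v⁶ + 8v⁴ + 2v³ - 16v² - 17/2v ≠ 0; add g_3 = -v⁶ + 8v⁴ + 2v³ - 16v² - 17/2v to the basis.

S(f_1,g_3): leading monomials are coprime, so the S-polynomial reduces to 0 (Buchberger's first criterion).
S(f_2,g_3): leading monomials are coprime, so the S-polynomial reduces to 0 (Buchberger's first criterion).
Every S-polynomial of the final basis reduces to 0, so we have a Gröbner basis.
Inter-reduce: drop elements whose leading term is divisible by another's, tail-reduce, and make monic.

G = {u - v³ + 4v + 1, v⁶ - 8v⁴ - 2v³ + 16v² + 17/2v}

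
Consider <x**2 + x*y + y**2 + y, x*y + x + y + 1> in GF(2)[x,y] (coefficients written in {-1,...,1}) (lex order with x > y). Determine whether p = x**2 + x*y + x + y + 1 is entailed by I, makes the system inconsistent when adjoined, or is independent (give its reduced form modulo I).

x**2 + x*y + x + y + 1 is independent of I; its normal form modulo I is x + y**2 + 1.

First compute the reduced Gröbner basis of I by Buchberger's algorithm.
f_1 = x**2 + x*y + y**2 + y, LT = x**2.
f_2 = x*y + x + y + 1, LT = x*y.

S(f_1,f_2): lcm = x**2*y. S = x**2 + x*y**2 + x*y + x + y**3 + y**2.
  leading term x**2: subtract (1)·f_1 from x**2 + x*y**2 + x*y + x + y**3 + y**2 → x*y**2 + x + y**3 + y
  leading term x*y**2: subtract (y)·f_2 from x*y**2 + x + y**3 + y → x*y + x + y**3 + y**2
  leading term x*y: subtract (1)·f_2 from x*y + x + y**3 + y**2 → y**3 + y**2 + y + 1
  leading term y**3: no divisor's leading term divides it; move y**3 to the remainder.
  leading term y**2: no divisor's leading term divides it; move y**2 to the remainder.
  leading term y: no divisor's leading term divides it; move y to the remainder.
  leading term 1: no divisor's leading term divides it; move 1 to the remainder.
  remainder y**3 + y**2 + y + 1 ≠ 0; add h_3 = y**3 + y**2 + y + 1 to the basis.

S(f_1,h_3): leading monomials are coprime, so the S-polynomial reduces to 0 (Buchberger's first criterion).
S(f_2,h_3): lcm = x*y**3. S = x*y + x + y**3 + y**2.
  leading term x*y: subtract (1)·f_2 from x*y + x + y**3 + y**2 → y**3 + y**2 + y + 1
  leading term y**3: subtract (1)·h_3 from y**3 + y**2 + y + 1 → 0
  remainder 0.

Every S-polynomial of the final basis reduces to 0, so we have a Gröbner basis.
Inter-reduce: drop elements whose leading term is divisible by another's, tail-reduce, and make monic.
Reduced Gröbner basis: {x**2 + x + y**2 + 1, x*y + x + y + 1, y**3 + y**2 + y + 1}.
Label its elements g_1 = x**2 + x + y**2 + 1, g_2 = x*y + x + y + 1, g_3 = y**3 + y**2 + y + 1.

Reduce p = x**2 + x*y + x + y + 1 modulo G:
  leading term x**2: subtract (1)·g_1 from x**2 + x*y + x + y + 1 → x*y + y**2 + y
  leading term x*y: subtract (1)·g_2 from x*y + y**2 + y → x + y**2 + 1
  leading term x: no divisor's leading term divides it; move x to the remainder.
  leading term y**2: no divisor's leading term divides it; move y**2 to the remainder.
  leading term 1: no divisor's leading term divides it; move 1 to the remainder.
  normal form = x + y**2 + 1.
The normal form is nonzero, so p ∉ I. Since p minus its normal form lies in I, I + (p) = I + (r) where r = x + y**2 + 1; decide whether this ideal is the whole ring.
Run Buchberger on G together with r (pairs among the g_i already reduce to 0 since G is a Gröbner basis):
g_1 = x**2 + x + y**2 + 1, LT = x**2.
g_2 = x*y + x + y + 1, LT = x*y.
g_3 = y**3 + y**2 + y + 1, LT = y**3.
r = x + y**2 + 1, LT = x.

S(g_1,g_2): lcm = x**2*y. S = x**2 + x + y**3 + y.
  leading term x**2: subtract (1)·g_1 from x**2 + x + y**3 + y → y**3 + y**2 + y + 1
  leading term y**3: subtract (1)·g_3 from y**3 + y**2 + y + 1 → 0
  remainder 0.

S(g_1,g_3): leading monomials are coprime, so the S-polynomial reduces to 0 (Buchberger's first criterion).
S(g_1,r): lcm = x**2. S = x*y**2 + y**2 + 1.
  leading term x*y**2: subtract (y)·g_2 from x*y**2 + y**2 + 1 → x*y + y + 1
  leading term x*y: subtract (1)·g_2 from x*y + y + 1 → x
  leading term x: subtract (1)·r from x → y**2 + 1
  leading term y**2: no divisor's leading term divides it; move y**2 to the remainder.
  leading term 1: no divisor's leading term divides it; move 1 to the remainder.
  remainder y**2 + 1 ≠ 0; add m_5 = y**2 + 1 to the basis.

S(g_2,g_3): lcm = x*y**3. S = x*y + x + y**3 + y**2.
  leading term x*y: subtract (1)·g_2 from x*y + x + y**3 + y**2 → y**3 + y**2 + y + 1
  leading term y**3: subtract (1)·g_3 from y**3 + y**2 + y + 1 → 0
  remainder 0.

S(g_2,r): lcm = x*y. S = x + y**3 + 1.
  leading term x: subtract (1)·r from x + y**3 + 1 → y**3 + y**2
  leading term y**3: subtract (1)·g_3 from y**3 + y**2 → y + 1
  leading term y: no divisor's leading term divides it; move y to the remainder.
  leading term 1: no divisor's leading term divides it; move 1 to the remainder.
  remainder y + 1 ≠ 0; add m_6 = y + 1 to the basis.

S(g_3,r): leading monomials are coprime, so the S-polynomial reduces to 0 (Buchberger's first criterion).
S(g_1,m_5): leading monomials are coprime, so the S-polynomial reduces to 0 (Buchberger's first criterion).
S(g_2,m_5): lcm = x*y**2. S = x*y + x + y**2 + y.
  leading term x*y: subtract (1)·g_2 from x*y + x + y**2 + y → y**2 + 1
  leading term y**2: subtract (1)·m_5 from y**2 + 1 → 0
  remainder 0.

S(g_3,m_5): lcm = y**3. S = y**2 + 1.
  leading term y**2: subtract (1)·m_5 from y**2 + 1 → 0
  remainder 0.

S(r,m_5): leading monomials are coprime, so the S-polynomial reduces to 0 (Buchberger's first criterion).
S(g_1,m_6): leading monomials are coprime, so the S-polynomial reduces to 0 (Buchberger's first criterion).
S(g_2,m_6): lcm = x*y. S = y + 1.
  leading term y: subtract (1)·m_6 from y + 1 → 0
  remainder 0.

S(g_3,m_6): lcm = y**3. S = y + 1.
  leading term y: subtract (1)·m_6 from y + 1 → 0
  remainder 0.

S(r,m_6): leading monomials are coprime, so the S-polynomial reduces to 0 (Buchberger's first criterion).
S(m_5,m_6): lcm = y**2. S = y + 1.
  leading term y: subtract (1)·m_6 from y + 1 → 0
  remainder 0.

Every S-polynomial of the final basis reduces to 0, so we have a Gröbner basis.
Inter-reduce: drop elements whose leading term is divisible by another's, tail-reduce, and make monic.
Reduced Gröbner basis: {x, y + 1}.
The reduced Gröbner basis of I + (p) is {x, y + 1} ≠ {1}, a proper ideal, so the enlarged system stays consistent: p is independent of I, with normal form x + y**2 + 1.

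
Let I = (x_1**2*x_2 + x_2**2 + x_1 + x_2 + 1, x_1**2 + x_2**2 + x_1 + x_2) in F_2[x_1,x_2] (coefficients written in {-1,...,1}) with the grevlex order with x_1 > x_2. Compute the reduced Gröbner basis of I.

f_1 = x_1**2*x_2 + x_2**2 + x_1 + x_2 + 1, LT = x_1**2*x_2.
f_2 = x_1**2 + x_2**2 + x_1 + x_2, LT = x_1**2.

S(f_1,f_2): lcm = x_1**2*x_2. S = x_2**3 + x_1*x_2 + x_1 + x_2 + 1.
  leading term x_2**3: no divisor's leading term divides it; move x_2**3 to the remainder.
  leading term x_1*x_2: no divisor's leading term divides it; move x_1*x_2 to the remainder.
  leading term x_1: no divisor's leading term divides it; move x_1 to the remainder.
  leading term x_2: no divisor's leading term divides it; move x_2 to the remainder.
  leading term 1: no divisor's leading term divides it; move 1 to the remainder.
  remainder x_2**3 + x_1*x_2 + x_1 + x_2 + 1 ≠ 0; add g_3 = x_2**3 + x_1*x_2 + x_1 + x_2 + 1 to the basis.

The other S-polynomials (S(f_1,g_3), S(f_2,g_3)) all reduce to 0 modulo the current basis, so we have a Gröbner basis.
Inter-reduce: drop elements whose leading term is divisible by another's, tail-reduce, and make monic.

G = {x_2**3 + x_1*x_2 + x_1 + x_2 + 1, x_1**2 + x_2**2 + x_1 + x_2}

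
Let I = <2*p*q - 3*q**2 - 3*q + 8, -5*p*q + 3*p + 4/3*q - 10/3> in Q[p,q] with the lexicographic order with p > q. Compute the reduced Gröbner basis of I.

G = {p - 5/2*q**2 - 37/18*q + 50/9, q**3 + 2/9*q**2 - 127/45*q + 8/5}

f_1 = 2*p*q - 3*q**2 - 3*q + 8, LT = p*q.
f_2 = -5*p*q + 3*p + 4/3*q - 10/3, LT = p*q.

S(f_1,f_2): lcm = p*q. S = 3/5*p - 3/2*q**2 - 37/30*q + 10/3.
  reduce S modulo (f_1, f_2):
  remainder 3/5*p - 3/2*q**2 - 37/30*q + 10/3 ≠ 0; add g_3 = 3/5*p - 3/2*q**2 - 37/30*q + 10/3 to the basis.

S(f_1,g_3): lcm = p*q. S = 5/2*q**3 + 5/9*q**2 - 127/18*q + 4.
  reduce S modulo (f_1, f_2, g_3):
  remainder 5/2*q**3 + 5/9*q**2 - 127/18*q + 4 ≠ 0; add g_4 = 5/2*q**3 + 5/9*q**2 - 127/18*q + 4 to the basis.

The other S-polynomials (S(f_2,g_3), S(f_1,g_4), S(f_2,g_4), S(g_3,g_4)) all reduce to 0 modulo the current basis, so we have a Gröbner basis.
Inter-reduce: drop elements whose leading term is divisible by another's, tail-reduce, and make monic.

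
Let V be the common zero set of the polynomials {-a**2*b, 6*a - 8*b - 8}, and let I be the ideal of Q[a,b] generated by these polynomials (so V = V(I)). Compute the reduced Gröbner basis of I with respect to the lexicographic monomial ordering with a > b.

f_1 = -a**2*b, LT = a**2*b.
f_2 = 6*a - 8*b - 8, LT = a.

S(f_1,f_2): lcm = a**2*b. S = 4/3*a*b**2 + 4/3*a*b.
  leading term a*b**2: subtract (2/9*b**2)·f_2 from 4/3*a*b**2 + 4/3*a*b → 4/3*a*b + 16/9*b**3 + 16/9*b**2
  leading term a*b: subtract (2/9*b)·f_2 from 4/3*a*b + 16/9*b**3 + 16/9*b**2 → 16/9*b**3 + 32/9*b**2 + 16/9*b
  leading term b**3: no divisor's leading term divides it; move 16/9*b**3 to the remainder.
  leading term b**2: no divisor's leading term divides it; move 32/9*b**2 to the remainder.
  leading term b: no divisor's leading term divides it; move 16/9*b to the remainder.
  remainder 16/9*b**3 + 32/9*b**2 + 16/9*b ≠ 0; add g_3 = 16/9*b**3 + 32/9*b**2 + 16/9*b to the basis.

S(f_1,g_3): lcm = a**2*b**3. S = -2*a**2*b**2 - a**2*b.
  leading term a**2*b**2: subtract (2*b)·f_1 from -2*a**2*b**2 - a**2*b → -a**2*b
  leading term a**2*b: subtract (1)·f_1 from -a**2*b → 0
  remainder 0.

S(f_2,g_3): leading monomials are coprime, so the S-polynomial reduces to 0 (Buchberger's first criterion).
Every S-polynomial of the final basis reduces to 0, so we have a Gröbner basis.
Inter-reduce: drop elements whose leading term is divisible by another's, tail-reduce, and make monic.

G = {a - 4/3*b - 4/3, b**3 + 2*b**2 + b}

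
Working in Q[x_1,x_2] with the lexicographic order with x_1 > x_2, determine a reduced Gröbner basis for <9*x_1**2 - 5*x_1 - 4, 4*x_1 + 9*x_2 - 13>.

f_1 = 9*x_1**2 - 5*x_1 - 4, LT = x_1**2.
f_2 = 4*x_1 + 9*x_2 - 13, LT = x_1.

S(f_1,f_2): lcm = x_1**2. S = -9/4*x_1*x_2 + 97/36*x_1 - 4/9.
  leading term x_1*x_2: subtract (-9/16*x_2)·f_2 from -9/4*x_1*x_2 + 97/36*x_1 - 4/9 → 97/36*x_1 + 81/16*x_2**2 - 117/16*x_2 - 4/9
  leading term x_1: subtract (97/144)·f_2 from 97/36*x_1 + 81/16*x_2**2 - 117/16*x_2 - 4/9 → 81/16*x_2**2 - 107/8*x_2 + 133/16
  leading term x_2**2: no divisor's leading term divides it; move 81/16*x_2**2 to the remainder.
  leading term x_2: no divisor's leading term divides it; move -107/8*x_2 to the remainder.
  leading term 1: no divisor's leading term divides it; move 133/16 to the remainder.
  remainder 81/16*x_2**2 - 107/8*x_2 + 133/16 ≠ 0; add g_3 = 81/16*x_2**2 - 107/8*x_2 + 133/16 to the basis.

The other S-polynomials (S(f_1,g_3), S(f_2,g_3)) all reduce to 0 modulo the current basis, so we have a Gröbner basis.
Inter-reduce: drop elements whose leading term is divisible by another's, tail-reduce, and make monic.

G = {x_1 + 9/4*x_2 - 13/4, x_2**2 - 214/81*x_2 + 133/81}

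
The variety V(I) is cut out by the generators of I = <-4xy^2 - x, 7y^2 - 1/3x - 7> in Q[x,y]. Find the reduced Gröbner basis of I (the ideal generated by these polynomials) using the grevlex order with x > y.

G = {x^2 + 105/4x, y^2 - 1/21x - 1}

The reduced Gröbner basis is the canonical form of the ideal for this ordering.

f_1 = -4xy^2 - x, LT = xy^2.
f_2 = 7y^2 - 1/3x - 7, LT = y^2.

S(f_1,f_2): lcm = xy^2. S = 1/21x^2 + 5/4x.
  reduce S modulo (f_1, f_2):
  remainder 1/21x^2 + 5/4x ≠ 0; add g_3 = 1/21x^2 + 5/4x to the basis.

The other S-polynomials (S(f_1,g_3), S(f_2,g_3)) all reduce to 0 modulo the current basis, so we have a Gröbner basis.
Inter-reduce: drop elements whose leading term is divisible by another's, tail-reduce, and make monic.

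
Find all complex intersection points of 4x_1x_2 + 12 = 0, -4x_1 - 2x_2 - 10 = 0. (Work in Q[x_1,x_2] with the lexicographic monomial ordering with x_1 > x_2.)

{(1/2, -6), (-3, 1)}

Compute a lex Gröbner basis by Buchberger's algorithm.
f_1 = 4x_1x_2 + 12, LT = x_1x_2.
f_2 = -4x_1 - 2x_2 - 10, LT = x_1.

S(f_1,f_2): lcm = x_1x_2. S = -1/2x_2^2 - 5/2x_2 + 3.
  leading term x_2^2: no divisor's leading term divides it; move -1/2x_2^2 to the remainder.
  leading term x_2: no divisor's leading term divides it; move -5/2x_2 to the remainder.
  leading term 1: no divisor's leading term divides it; move 3 to the remainder.
  remainder -1/2x_2^2 - 5/2x_2 + 3 ≠ 0; add h_3 = -1/2x_2^2 - 5/2x_2 + 3 to the basis.

The other S-polynomials (S(f_1,h_3), S(f_2,h_3)) all reduce to 0 modulo the current basis, so we have a Gröbner basis.
Inter-reduce: drop elements whose leading term is divisible by another's, tail-reduce, and make monic.
Reduced Gröbner basis: {x_1 + 1/2x_2 + 5/2, x_2^2 + 5x_2 - 6}.

Elimination: the polynomial x_2^2 + 5x_2 - 6 lies in the elimination ideal for x_2, so x_2 ∈ {-6, 1}. For each such x_2, the remaining basis elements (now univariate) give the rest of the solution.
  x_2 = -6: the earlier basis element becomes x_1 - 1/2 = 0, giving x_1 = 1/2 — point (1/2, -6).
  x_2 = 1: the earlier basis element becomes x_1 + 3 = 0, giving x_1 = -3 — point (-3, 1).
Check: every point annihilates each of the original generators.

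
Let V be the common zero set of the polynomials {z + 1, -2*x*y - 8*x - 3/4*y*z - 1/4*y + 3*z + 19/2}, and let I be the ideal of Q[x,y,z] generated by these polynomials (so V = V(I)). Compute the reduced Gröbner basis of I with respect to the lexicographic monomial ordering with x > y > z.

G = {x*y + 4*x - 1/4*y - 13/4, z + 1}

f_1 = z + 1, LT = z.
f_2 = -2*x*y - 8*x - 3/4*y*z - 1/4*y + 3*z + 19/2, LT = x*y.

The S-polynomials (S(f_1,f_2)) all reduce to 0 modulo the current basis, so we have a Gröbner basis.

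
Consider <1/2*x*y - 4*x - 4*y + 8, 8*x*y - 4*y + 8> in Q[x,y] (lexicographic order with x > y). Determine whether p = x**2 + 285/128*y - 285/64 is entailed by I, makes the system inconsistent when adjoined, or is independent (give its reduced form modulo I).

x**2 + 285/128*y - 285/64 lies in I (it reduces to 0).

First compute the reduced Gröbner basis of I by Buchberger's algorithm.
f_1 = 1/2*x*y - 4*x - 4*y + 8, LT = x*y.
f_2 = 8*x*y - 4*y + 8, LT = x*y.

S(f_1,f_2): lcm = x*y. S = -8*x - 15/2*y + 15.
  reduce S modulo (f_1, f_2):
  remainder -8*x - 15/2*y + 15 ≠ 0; add h_3 = -8*x - 15/2*y + 15 to the basis.

S(f_1,h_3): lcm = x*y. S = -8*x - 15/16*y**2 - 49/8*y + 16.
  reduce S modulo (f_1, f_2, h_3):
  remainder -15/16*y**2 + 11/8*y + 1 ≠ 0; add h_4 = -15/16*y**2 + 11/8*y + 1 to the basis.

The other S-polynomials (S(f_2,h_3), S(f_1,h_4), S(f_2,h_4), S(h_3,h_4)) all reduce to 0 modulo the current basis, so we have a Gröbner basis.
Inter-reduce: drop elements whose leading term is divisible by another's, tail-reduce, and make monic.
Reduced Gröbner basis: {x + 15/16*y - 15/8, y**2 - 22/15*y - 16/15}.
Label its elements g_1 = x + 15/16*y - 15/8, g_2 = y**2 - 22/15*y - 16/15.

Reduce p = x**2 + 285/128*y - 285/64 modulo G:
  leading term x**2: subtract (x)·g_1 from x**2 + 285/128*y - 285/64 → -15/16*x*y + 15/8*x + 285/128*y - 285/64
  leading term x*y: subtract (-15/16*y)·g_1 from -15/16*x*y + 15/8*x + 285/128*y - 285/64 → 15/8*x + 225/256*y**2 + 15/32*y - 285/64
  leading term x: subtract (15/8)·g_1 from 15/8*x + 225/256*y**2 + 15/32*y - 285/64 → 225/256*y**2 - 165/128*y - 15/16
  leading term y**2: subtract (225/256)·g_2 from 225/256*y**2 - 165/128*y - 15/16 → 0
  normal form = 0.
Since the normal form is 0, p ∈ I.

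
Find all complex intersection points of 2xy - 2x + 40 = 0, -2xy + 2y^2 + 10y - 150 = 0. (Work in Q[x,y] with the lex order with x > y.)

Compute a lex Gröbner basis by Buchberger's algorithm.
f_1 = 2xy - 2x + 40, LT = xy.
f_2 = -2xy + 2y^2 + 10y - 150, LT = xy.

S(f_1,f_2): lcm = xy. S = -x + y^2 + 5y - 55.
  reduce S modulo (f_1, f_2):
  remainder -x + y^2 + 5y - 55 ≠ 0; add h_3 = -x + y^2 + 5y - 55 to the basis.

S(f_1,h_3): lcm = xy. S = -x + y^3 + 5y^2 - 55y + 20.
  reduce S modulo (f_1, f_2, h_3):
  remainder y^3 + 4y^2 - 60y + 75 ≠ 0; add h_4 = y^3 + 4y^2 - 60y + 75 to the basis.

The other S-polynomials (S(f_2,h_3), S(f_1,h_4), S(f_2,h_4), S(h_3,h_4)) all reduce to 0 modulo the current basis, so we have a Gröbner basis.
Inter-reduce: drop elements whose leading term is divisible by another's, tail-reduce, and make monic.
Reduced Gröbner basis: {x - y^2 - 5y + 55, y^3 + 4y^2 - 60y + 75}.

The lex basis is triangular: the last element involves only y. Solving y^3 + 4y^2 - 60y + 75 = 0 gives y ∈ {5, -9/2 + sqrt(141)/2, -sqrt(141)/2 - 9/2}; substituting each value into the earlier elements determines the remaining variables.
  y = 5: the earlier basis element becomes x + 5 = 0, giving x = -5 — point (-5, 5).
  y = -9/2 + sqrt(141)/2: the earlier basis element becomes x + 22 + 2*sqrt(141) = 0, giving x = -2*sqrt(141) - 22 — point (-2*sqrt(141) - 22, -9/2 + sqrt(141)/2).
  y = -sqrt(141)/2 - 9/2: the earlier basis element becomes x - 2*sqrt(141) + 22 = 0, giving x = -22 + 2*sqrt(141) — point (-22 + 2*sqrt(141), -sqrt(141)/2 - 9/2).
Zero-dimensionality of the ideal guarantees finitely many solutions over ℂ.

{(-5, 5), (-2*sqrt(141) - 22, -9/2 + sqrt(141)/2), (-22 + 2*sqrt(141), -sqrt(141)/2 - 9/2)}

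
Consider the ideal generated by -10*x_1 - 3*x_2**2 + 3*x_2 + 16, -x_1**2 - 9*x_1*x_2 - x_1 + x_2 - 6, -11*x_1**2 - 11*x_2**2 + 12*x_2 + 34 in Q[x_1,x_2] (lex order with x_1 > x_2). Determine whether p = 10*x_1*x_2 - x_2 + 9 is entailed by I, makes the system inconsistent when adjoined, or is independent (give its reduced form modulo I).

First compute the reduced Gröbner basis of I by Buchberger's algorithm.
f_1 = -10*x_1 - 3*x_2**2 + 3*x_2 + 16, LT = x_1.
f_2 = -x_1**2 - 9*x_1*x_2 - x_1 + x_2 - 6, LT = x_1**2.
f_3 = -11*x_1**2 - 11*x_2**2 + 12*x_2 + 34, LT = x_1**2.

S(f_1,f_2): lcm = x_1**2. S = 3/10*x_1*x_2**2 - 93/10*x_1*x_2 - 13/5*x_1 + x_2 - 6.
  reduce S modulo (f_1, f_2, f_3):
  remainder -9/100*x_2**4 + 72/25*x_2**3 - 153/100*x_2**2 - 733/50*x_2 - 254/25 ≠ 0; add h_4 = -9/100*x_2**4 + 72/25*x_2**3 - 153/100*x_2**2 - 733/50*x_2 - 254/25 to the basis.

S(f_1,f_3): lcm = x_1**2. S = 3/10*x_1*x_2**2 - 3/10*x_1*x_2 - 8/5*x_1 - x_2**2 + 12/11*x_2 + 34/11.
  reduce S modulo (f_1, f_2, f_3, h_4):
  remainder -27/10*x_2**3 + 7/5*x_2**2 + 1627/110*x_2 + 588/55 ≠ 0; add h_5 = -27/10*x_2**3 + 7/5*x_2**2 + 1627/110*x_2 + 588/55 to the basis.

S(h_4,h_5): lcm = x_2**4. S = -850/27*x_2**3 + 6676/297*x_2**2 + 5506/33*x_2 + 1016/9.
  reduce S modulo (f_1, f_2, f_3, h_4, h_5):
  remainder 49352/8019*x_2**2 - 44992/8019*x_2 - 31448/2673 ≠ 0; add h_6 = 49352/8019*x_2**2 - 44992/8019*x_2 - 31448/2673 to the basis.

S(h_4,h_6): lcm = x_2**4. S = -191784/6169*x_2**3 + 116666/6169*x_2**2 + 1466/9*x_2 + 1016/9.
  reduce S modulo (f_1, f_2, f_3, h_4, h_5, h_6):
  remainder -18353824250/3767599539*x_2 - 18353824250/3767599539 ≠ 0; add h_7 = -18353824250/3767599539*x_2 - 18353824250/3767599539 to the basis.

The other S-polynomials (S(f_2,f_3), S(f_1,h_4), S(f_2,h_4), S(f_3,h_4), S(f_1,h_5), S(f_2,h_5), S(f_3,h_5), S(f_1,h_6), S(f_2,h_6), S(f_3,h_6), S(h_5,h_6), S(f_1,h_7), S(f_2,h_7), S(f_3,h_7), S(h_4,h_7), S(h_5,h_7), S(h_6,h_7)) all reduce to 0 modulo the current basis, so we have a Gröbner basis.
Inter-reduce: drop elements whose leading term is divisible by another's, tail-reduce, and make monic.
Reduced Gröbner basis: {x_1 - 1, x_2 + 1}.
Label its elements g_1 = x_1 - 1, g_2 = x_2 + 1.

Reduce p = 10*x_1*x_2 - x_2 + 9 modulo G:
  leading term x_1*x_2: subtract (10*x_2)·g_1 from 10*x_1*x_2 - x_2 + 9 → 9*x_2 + 9
  leading term x_2: subtract (9)·g_2 from 9*x_2 + 9 → 0
  normal form = 0.
Since the normal form is 0, p ∈ I.

10*x_1*x_2 - x_2 + 9 lies in I (it reduces to 0).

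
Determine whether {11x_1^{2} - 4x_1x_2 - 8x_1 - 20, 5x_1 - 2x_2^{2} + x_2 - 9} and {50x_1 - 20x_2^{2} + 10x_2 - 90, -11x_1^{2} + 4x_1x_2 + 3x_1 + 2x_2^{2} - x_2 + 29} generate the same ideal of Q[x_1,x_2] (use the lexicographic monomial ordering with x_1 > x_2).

Yes, the ideals are equal.

Since reduced Gröbner bases are canonical representatives of ideals under a given ordering, it suffices to compute and compare them.
Buchberger on the first generating set:
f_1 = 11x_1^{2} - 4x_1x_2 - 8x_1 - 20, LT = x_1^{2}.
f_2 = 5x_1 - 2x_2^{2} + x_2 - 9, LT = x_1.

S(f_1,f_2): lcm = x_1^{2}. S = \tfrac{2}{5}x_1x_2^{2} - \tfrac{31}{55}x_1x_2 + \tfrac{59}{55}x_1 - \tfrac{20}{11}.
  leading term x_1x_2^{2}: subtract (\tfrac{2}{25}x_2^{2})·f_2 from \tfrac{2}{5}x_1x_2^{2} - \tfrac{31}{55}x_1x_2 + \tfrac{59}{55}x_1 - \tfrac{20}{11} → -\tfrac{31}{55}x_1x_2 + \tfrac{59}{55}x_1 + \tfrac{4}{25}x_2^{4} - \tfrac{2}{25}x_2^{3} + \tfrac{18}{25}x_2^{2} - \tfrac{20}{11}
  leading term x_1x_2: subtract (-\tfrac{31}{275}x_2)·f_2 from -\tfrac{31}{55}x_1x_2 + \tfrac{59}{55}x_1 + \tfrac{4}{25}x_2^{4} - \tfrac{2}{25}x_2^{3} + \tfrac{18}{25}x_2^{2} - \tfrac{20}{11} → \tfrac{59}{55}x_1 + \tfrac{4}{25}x_2^{4} - \tfrac{84}{275}x_2^{3} + \tfrac{229}{275}x_2^{2} - \tfrac{279}{275}x_2 - \tfrac{20}{11}
  leading term x_1: subtract (\tfrac{59}{275})·f_2 from \tfrac{59}{55}x_1 + \tfrac{4}{25}x_2^{4} - \tfrac{84}{275}x_2^{3} + \tfrac{229}{275}x_2^{2} - \tfrac{279}{275}x_2 - \tfrac{20}{11} → \tfrac{4}{25}x_2^{4} - \tfrac{84}{275}x_2^{3} + \tfrac{347}{275}x_2^{2} - \tfrac{338}{275}x_2 + \tfrac{31}{275}
  leading term x_2^{4}: no divisor's leading term divides it; move \tfrac{4}{25}x_2^{4} to the remainder.
  leading term x_2^{3}: no divisor's leading term divides it; move -\tfrac{84}{275}x_2^{3} to the remainder.
  leading term x_2^{2}: no divisor's leading term divides it; move \tfrac{347}{275}x_2^{2} to the remainder.
  leading term x_2: no divisor's leading term divides it; move -\tfrac{338}{275}x_2 to the remainder.
  leading term 1: no divisor's leading term divides it; move \tfrac{31}{275} to the remainder.
  remainder \tfrac{4}{25}x_2^{4} - \tfrac{84}{275}x_2^{3} + \tfrac{347}{275}x_2^{2} - \tfrac{338}{275}x_2 + \tfrac{31}{275} ≠ 0; add g_3 = \tfrac{4}{25}x_2^{4} - \tfrac{84}{275}x_2^{3} + \tfrac{347}{275}x_2^{2} - \tfrac{338}{275}x_2 + \tfrac{31}{275} to the basis.

The other S-polynomials (S(f_1,g_3), S(f_2,g_3)) all reduce to 0 modulo the current basis, so we have a Gröbner basis.
Inter-reduce: drop elements whose leading term is divisible by another's, tail-reduce, and make monic.
Reduced Gröbner basis: {x_1 - \tfrac{2}{5}x_2^{2} + \tfrac{1}{5}x_2 - \tfrac{9}{5}, x_2^{4} - \tfrac{21}{11}x_2^{3} + \tfrac{347}{44}x_2^{2} - \tfrac{169}{22}x_2 + \tfrac{31}{44}}.

Buchberger on the second generating set:
h_1 = 50x_1 - 20x_2^{2} + 10x_2 - 90, LT = x_1.
h_2 = -11x_1^{2} + 4x_1x_2 + 3x_1 + 2x_2^{2} - x_2 + 29, LT = x_1^{2}.

S(h_1,h_2): lcm = x_1^{2}. S = -\tfrac{2}{5}x_1x_2^{2} + \tfrac{31}{55}x_1x_2 - \tfrac{84}{55}x_1 + \tfrac{2}{11}x_2^{2} - \tfrac{1}{11}x_2 + \tfrac{29}{11}.
  leading term x_1x_2^{2}: subtract (-\tfrac{1}{125}x_2^{2})·h_1 from -\tfrac{2}{5}x_1x_2^{2} + \tfrac{31}{55}x_1x_2 - \tfrac{84}{55}x_1 + \tfrac{2}{11}x_2^{2} - \tfrac{1}{11}x_2 + \tfrac{29}{11} → \tfrac{31}{55}x_1x_2 - \tfrac{84}{55}x_1 - \tfrac{4}{25}x_2^{4} + \tfrac{2}{25}x_2^{3} - \tfrac{148}{275}x_2^{2} - \tfrac{1}{11}x_2 + \tfrac{29}{11}
  leading term x_1x_2: subtract (\tfrac{31}{2750}x_2)·h_1 from \tfrac{31}{55}x_1x_2 - \tfrac{84}{55}x_1 - \tfrac{4}{25}x_2^{4} + \tfrac{2}{25}x_2^{3} - \tfrac{148}{275}x_2^{2} - \tfrac{1}{11}x_2 + \tfrac{29}{11} → -\tfrac{84}{55}x_1 - \tfrac{4}{25}x_2^{4} + \tfrac{84}{275}x_2^{3} - \tfrac{179}{275}x_2^{2} + \tfrac{254}{275}x_2 + \tfrac{29}{11}
  leading term x_1: subtract (-\tfrac{42}{1375})·h_1 from -\tfrac{84}{55}x_1 - \tfrac{4}{25}x_2^{4} + \tfrac{84}{275}x_2^{3} - \tfrac{179}{275}x_2^{2} + \tfrac{254}{275}x_2 + \tfrac{29}{11} → -\tfrac{4}{25}x_2^{4} + \tfrac{84}{275}x_2^{3} - \tfrac{347}{275}x_2^{2} + \tfrac{338}{275}x_2 - \tfrac{31}{275}
  leading term x_2^{4}: no divisor's leading term divides it; move -\tfrac{4}{25}x_2^{4} to the remainder.
  leading term x_2^{3}: no divisor's leading term divides it; move \tfrac{84}{275}x_2^{3} to the remainder.
  leading term x_2^{2}: no divisor's leading term divides it; move -\tfrac{347}{275}x_2^{2} to the remainder.
  leading term x_2: no divisor's leading term divides it; move \tfrac{338}{275}x_2 to the remainder.
  leading term 1: no divisor's leading term divides it; move -\tfrac{31}{275} to the remainder.
  remainder -\tfrac{4}{25}x_2^{4} + \tfrac{84}{275}x_2^{3} - \tfrac{347}{275}x_2^{2} + \tfrac{338}{275}x_2 - \tfrac{31}{275} ≠ 0; add k_3 = -\tfrac{4}{25}x_2^{4} + \tfrac{84}{275}x_2^{3} - \tfrac{347}{275}x_2^{2} + \tfrac{338}{275}x_2 - \tfrac{31}{275} to the basis.

The other S-polynomials (S(h_1,k_3), S(h_2,k_3)) all reduce to 0 modulo the current basis, so we have a Gröbner basis.
Inter-reduce: drop elements whose leading term is divisible by another's, tail-reduce, and make monic.
Reduced Gröbner basis: {x_1 - \tfrac{2}{5}x_2^{2} + \tfrac{1}{5}x_2 - \tfrac{9}{5}, x_2^{4} - \tfrac{21}{11}x_2^{3} + \tfrac{347}{44}x_2^{2} - \tfrac{169}{22}x_2 + \tfrac{31}{44}}.

These coincide, so the ideals are equal.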